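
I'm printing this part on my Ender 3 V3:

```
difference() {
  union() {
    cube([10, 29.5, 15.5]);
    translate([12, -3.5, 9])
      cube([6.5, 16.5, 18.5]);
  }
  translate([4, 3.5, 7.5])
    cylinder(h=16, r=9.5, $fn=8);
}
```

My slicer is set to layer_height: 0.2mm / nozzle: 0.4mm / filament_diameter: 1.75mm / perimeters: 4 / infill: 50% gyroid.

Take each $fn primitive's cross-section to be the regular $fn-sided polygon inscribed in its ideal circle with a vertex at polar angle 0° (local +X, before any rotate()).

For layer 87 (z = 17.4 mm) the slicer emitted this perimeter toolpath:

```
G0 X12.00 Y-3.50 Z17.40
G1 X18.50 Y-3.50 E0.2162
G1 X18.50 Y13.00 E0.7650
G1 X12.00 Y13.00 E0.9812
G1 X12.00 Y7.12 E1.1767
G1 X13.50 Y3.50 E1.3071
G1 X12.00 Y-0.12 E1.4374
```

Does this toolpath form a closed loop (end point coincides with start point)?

Start point (G0): (12.00, -3.50). End point (last G1): the path does not return to the start — open.

no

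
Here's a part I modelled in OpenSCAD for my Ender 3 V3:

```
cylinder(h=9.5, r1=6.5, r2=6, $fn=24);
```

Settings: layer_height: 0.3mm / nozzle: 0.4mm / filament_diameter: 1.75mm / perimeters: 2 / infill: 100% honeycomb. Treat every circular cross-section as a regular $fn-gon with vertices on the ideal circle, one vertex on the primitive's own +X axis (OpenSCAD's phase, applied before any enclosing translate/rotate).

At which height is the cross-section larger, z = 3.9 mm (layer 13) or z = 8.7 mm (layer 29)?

layer 13 (z = 3.9 mm)

Layer 13 (z = 3.9): the cone: at t=0.411 of its height the radius interpolates to r₁+(r₂−r₁)t = 6.295, giving a regular 24-gon of that circumradius (area = (24/2)·6.295²·sin(360°/24) = 123.06 mm²). So its area = 123.06 mm². Layer 29 (z = 8.7): the cone: at t=0.916 of its height the radius interpolates to r₁+(r₂−r₁)t = 6.042, giving a regular 24-gon of that circumradius (area = (24/2)·6.042²·sin(360°/24) = 113.38 mm²). So its area = 113.38 mm². Layer 13 is larger (123.06 vs 113.38 mm²).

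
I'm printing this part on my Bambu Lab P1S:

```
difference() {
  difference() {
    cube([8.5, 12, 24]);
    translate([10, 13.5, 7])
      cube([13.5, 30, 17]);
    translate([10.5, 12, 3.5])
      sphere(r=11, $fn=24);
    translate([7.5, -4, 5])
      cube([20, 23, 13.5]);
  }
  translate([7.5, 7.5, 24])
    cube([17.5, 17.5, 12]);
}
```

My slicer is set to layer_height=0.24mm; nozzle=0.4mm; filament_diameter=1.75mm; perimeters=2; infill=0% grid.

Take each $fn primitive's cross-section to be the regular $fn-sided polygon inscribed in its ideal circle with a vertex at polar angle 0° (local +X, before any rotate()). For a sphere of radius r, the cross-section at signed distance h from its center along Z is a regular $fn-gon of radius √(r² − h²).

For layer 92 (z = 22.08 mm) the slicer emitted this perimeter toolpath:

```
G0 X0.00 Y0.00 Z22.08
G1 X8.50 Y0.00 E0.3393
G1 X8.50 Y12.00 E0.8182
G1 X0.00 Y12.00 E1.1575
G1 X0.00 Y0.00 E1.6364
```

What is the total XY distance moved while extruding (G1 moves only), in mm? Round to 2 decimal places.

Sum the Euclidean lengths of each G1 segment: total = 41.00 mm.

41.00 mm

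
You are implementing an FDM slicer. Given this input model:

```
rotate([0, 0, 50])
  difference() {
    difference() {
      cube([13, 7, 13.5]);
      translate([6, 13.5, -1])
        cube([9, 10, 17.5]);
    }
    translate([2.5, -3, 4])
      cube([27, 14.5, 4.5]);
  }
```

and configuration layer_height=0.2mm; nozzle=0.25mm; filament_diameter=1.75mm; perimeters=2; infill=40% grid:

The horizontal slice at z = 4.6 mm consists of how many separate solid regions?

At z = 4.6 mm: the cube is present — its section is the full 13×7 rectangle; the 9×10 cube at (6, 13.5) contributes its full rectangle; Taking the first minus the rest: starting from the 13×7 cube, the 9×10 cube at (6, 13.5) misses the remaining region (no effect) — 1 connected region; the 27×14.5 cube at (2.5, -3) contributes its full rectangle; After the difference (first − rest): starting from the result so far, the 27×14.5 cube at (2.5, -3) partially overlaps it — only the 73.50 mm² overlap (of its 391.50 mm²) is removed, clipping the outline — 1 connected region; (whole slice rotated 50° about Z — lengths, areas and connectivity unchanged). The result has 1 disconnected region.

1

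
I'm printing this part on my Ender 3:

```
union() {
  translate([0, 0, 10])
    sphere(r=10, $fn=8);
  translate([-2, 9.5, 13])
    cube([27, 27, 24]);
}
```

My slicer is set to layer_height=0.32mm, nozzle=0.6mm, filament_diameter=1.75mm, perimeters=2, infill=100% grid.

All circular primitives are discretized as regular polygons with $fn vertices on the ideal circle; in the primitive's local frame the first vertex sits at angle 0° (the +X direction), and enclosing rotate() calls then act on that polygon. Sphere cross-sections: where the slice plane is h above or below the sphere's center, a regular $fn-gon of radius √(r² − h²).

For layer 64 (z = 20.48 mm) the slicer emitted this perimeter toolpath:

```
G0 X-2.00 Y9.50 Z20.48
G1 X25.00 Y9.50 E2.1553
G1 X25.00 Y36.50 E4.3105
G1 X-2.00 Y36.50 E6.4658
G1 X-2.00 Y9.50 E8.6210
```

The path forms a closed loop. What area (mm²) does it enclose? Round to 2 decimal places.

Apply the shoelace formula to the sequence of (X, Y) vertices; enclosed area = 729.00 mm².

729.00 mm²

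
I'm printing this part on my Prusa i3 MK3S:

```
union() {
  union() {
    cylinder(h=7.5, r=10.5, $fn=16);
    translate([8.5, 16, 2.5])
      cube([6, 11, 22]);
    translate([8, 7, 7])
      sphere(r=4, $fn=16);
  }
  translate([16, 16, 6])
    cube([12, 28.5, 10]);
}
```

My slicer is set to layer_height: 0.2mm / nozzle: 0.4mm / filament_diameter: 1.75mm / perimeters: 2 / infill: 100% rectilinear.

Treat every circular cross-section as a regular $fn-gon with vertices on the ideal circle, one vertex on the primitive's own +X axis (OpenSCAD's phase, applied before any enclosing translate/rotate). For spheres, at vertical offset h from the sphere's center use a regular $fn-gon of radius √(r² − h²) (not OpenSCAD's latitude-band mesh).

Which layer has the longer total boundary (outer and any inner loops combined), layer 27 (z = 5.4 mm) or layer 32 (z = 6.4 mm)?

Layer 27 (z = 5.4): the r=10.5 cylinder gives a regular 16-gon of circumradius 10.5 (constant along its height) (perimeter = 2·16·10.500·sin(180°/16) = 65.55 mm); the 6×11 cube at (8.5, 16) contributes its full rectangle (perimeter 34.00 mm); the r=4 sphere at (8, 7) contributes a regular 16-gon of circumradius √(4²−1.6²) = 3.666 (perimeter = 2·16·3.666·sin(180°/16) = 22.89 mm); Merging all regions: the regions partially overlap (shared area 17.15 mm²), so the edge portions inside another operand are dropped and the merged outline is re-measured after clipping — boundary = 105.54 mm; the cube at (16, 16) does not reach this height (z outside [6, 16]); Combining (union): only that combined region is present, so the union is just that shape — boundary = 105.54 mm. So its perimeter = 105.54 mm. Layer 32 (z = 6.4): the r=10.5 cylinder gives a regular 16-gon of circumradius 10.5 (constant along its height) (perimeter = 2·16·10.500·sin(180°/16) = 65.55 mm); the cube at (8.5, 16) (footprint 6×11) is included at this height (perimeter 34.00 mm); the r=4 sphere at (8, 7) contributes a regular 16-gon of circumradius √(4²−0.6²) = 3.955 (perimeter = 2·16·3.955·sin(180°/16) = 24.69 mm); Taking the union: the regions partially overlap (shared area 20.00 mm²), so the edge portions inside another operand are dropped and the merged outline is re-measured after clipping — boundary = 106.08 mm; the 12×28.5 cube at (16, 16) contributes its full rectangle (perimeter 81.00 mm); Merging all regions: the 2 present regions are separate (no shared area or edge), so areas and boundary lengths simply add and each stays a separate island — boundary = 187.08 mm. So its perimeter = 187.08 mm. Layer 32 is larger (187.08 vs 105.54 mm).

layer 32 (z = 6.4 mm)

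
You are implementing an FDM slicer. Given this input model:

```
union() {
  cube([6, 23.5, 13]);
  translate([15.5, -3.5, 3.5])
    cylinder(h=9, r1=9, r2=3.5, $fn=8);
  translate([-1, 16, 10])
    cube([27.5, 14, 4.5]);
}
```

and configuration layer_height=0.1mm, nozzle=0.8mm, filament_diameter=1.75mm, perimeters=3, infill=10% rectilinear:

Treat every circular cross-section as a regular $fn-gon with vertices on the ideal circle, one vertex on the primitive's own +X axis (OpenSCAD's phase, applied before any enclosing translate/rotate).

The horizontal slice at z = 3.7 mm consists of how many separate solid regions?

At z = 3.7 mm: the cube (footprint 6×23.5) is included at this height; the cone at (15.5, -3.5) (r1=9→r2=3.5) has section circumradius 8.878 here — a regular 8-gon; the cube at (-1, 16) is absent (z outside [10, 14.5]); Taking the union: the 2 present regions are separate (no shared area or edge), so areas and boundary lengths simply add and each stays a separate island — 2 connected regions. The result has 2 disconnected regions.

2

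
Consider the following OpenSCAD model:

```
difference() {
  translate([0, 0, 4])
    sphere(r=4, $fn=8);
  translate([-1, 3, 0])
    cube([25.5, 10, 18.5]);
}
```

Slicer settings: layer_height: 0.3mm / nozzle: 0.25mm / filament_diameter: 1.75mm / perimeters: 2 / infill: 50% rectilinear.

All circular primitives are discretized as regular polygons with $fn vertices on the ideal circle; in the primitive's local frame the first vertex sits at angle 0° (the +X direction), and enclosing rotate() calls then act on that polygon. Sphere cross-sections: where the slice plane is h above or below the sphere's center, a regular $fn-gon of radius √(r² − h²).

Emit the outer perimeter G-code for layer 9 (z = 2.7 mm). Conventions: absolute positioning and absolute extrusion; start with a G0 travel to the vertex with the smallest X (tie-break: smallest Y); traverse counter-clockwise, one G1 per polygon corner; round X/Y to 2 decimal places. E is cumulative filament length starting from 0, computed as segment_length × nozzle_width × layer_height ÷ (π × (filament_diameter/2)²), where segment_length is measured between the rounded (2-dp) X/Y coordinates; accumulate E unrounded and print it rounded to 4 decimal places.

At z = 2.7 mm: the r=4 sphere slices to a regular 8-gon of circumradius 3.783 (√(r²−h²) with h=1.3 from center); the 25.5×10 cube at (-1, 3) contributes its full rectangle; After the difference (first − rest): starting from the r=4 sphere, the 25.5×10 cube at (-1, 3) partially overlaps it — only the 1.32 mm² overlap (of its 255.00 mm²) is removed, clipping the outline — 1 connected region. The outline is a single polygon with 10 vertices. Extrusion per mm of travel: 0.25 × 0.3 / (π × 0.875²) = 0.031181. Accumulating E over each segment gives final E = 0.7255.

G0 X-3.78 Y0.00 Z2.70
G1 X-2.67 Y-2.67 E0.0902
G1 X0.00 Y-3.78 E0.1803
G1 X2.67 Y-2.67 E0.2705
G1 X3.78 Y0.00 E0.3606
G1 X2.67 Y2.67 E0.4508
G1 X1.89 Y3.00 E0.4772
G1 X-1.00 Y3.00 E0.5673
G1 X-1.00 Y3.37 E0.5789
G1 X-2.67 Y2.67 E0.6353
G1 X-3.78 Y0.00 E0.7255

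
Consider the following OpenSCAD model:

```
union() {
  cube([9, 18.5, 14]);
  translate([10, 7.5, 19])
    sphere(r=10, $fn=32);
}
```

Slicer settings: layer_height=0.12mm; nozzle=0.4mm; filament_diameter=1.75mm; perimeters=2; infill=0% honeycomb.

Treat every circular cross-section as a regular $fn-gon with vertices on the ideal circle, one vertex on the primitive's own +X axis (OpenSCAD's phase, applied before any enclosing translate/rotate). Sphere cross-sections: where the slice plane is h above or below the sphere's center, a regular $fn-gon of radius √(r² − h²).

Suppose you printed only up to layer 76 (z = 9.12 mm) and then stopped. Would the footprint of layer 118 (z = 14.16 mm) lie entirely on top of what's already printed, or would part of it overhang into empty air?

part overhangs

Compare the two slices. At z = 9.12: the cube is present — its section is the full 9×18.5 rectangle (area 166.50 mm²); the r=10 sphere at (10, 7.5) contributes a regular 32-gon of circumradius √(10²−9.88²) = 1.545 (area = (32/2)·1.545²·sin(360°/32) = 7.45 mm²); Taking the union: the regions partially overlap — summed areas 173.95 mm² minus the doubly-counted overlap 0.88 mm² gives 173.07 mm² — area = 173.07 mm². At z = 14.16: the cube is absent (z outside [0, 14]); the r=10 sphere at (10, 7.5) slices to a regular 32-gon of circumradius 8.751 (√(r²−h²) with h=4.84 from center) (area = (32/2)·8.751²·sin(360°/32) = 239.02 mm²); Combining (union): only the r=10 sphere at (10, 7.5) is present, so the union is just that shape — area = 239.02 mm². Checking containment: at z = 14.16 the cross-section extends beyond the z = 9.12 cross-section by about 132.82 mm².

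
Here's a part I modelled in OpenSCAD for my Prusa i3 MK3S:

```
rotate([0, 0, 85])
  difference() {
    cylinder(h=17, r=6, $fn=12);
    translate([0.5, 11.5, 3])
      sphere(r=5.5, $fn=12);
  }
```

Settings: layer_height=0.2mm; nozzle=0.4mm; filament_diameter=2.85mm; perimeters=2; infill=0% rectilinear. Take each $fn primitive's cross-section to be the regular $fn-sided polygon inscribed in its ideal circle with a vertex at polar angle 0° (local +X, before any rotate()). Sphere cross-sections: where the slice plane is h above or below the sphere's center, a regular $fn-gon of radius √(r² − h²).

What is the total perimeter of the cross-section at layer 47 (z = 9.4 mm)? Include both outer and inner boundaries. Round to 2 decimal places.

37.27 mm

At z = 9.4 mm: the cylinder: section is a regular 12-gon, circumradius r=6 (perimeter = 2·12·6.000·sin(180°/12) = 37.27 mm); the sphere at (0.5, 11.5) is absent (|z−center|=6.400 > r=5.5); Taking the first minus the rest: none of the subtracted shapes is present at this height, so the r=6 cylinder is unchanged — boundary = 37.27 mm; (rotated 85° about Z; rotation is an isometry so areas/perimeters/island counts are preserved). Overall, the cross-section is a single solid region. Total boundary length (outer) = 37.27 mm.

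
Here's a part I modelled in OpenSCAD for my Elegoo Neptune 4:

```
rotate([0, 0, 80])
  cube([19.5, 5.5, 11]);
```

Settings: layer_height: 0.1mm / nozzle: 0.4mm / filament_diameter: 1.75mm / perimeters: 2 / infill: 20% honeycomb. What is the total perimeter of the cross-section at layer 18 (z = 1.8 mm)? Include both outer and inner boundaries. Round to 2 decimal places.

50.00 mm

At z = 1.8 mm: the 19.5×5.5 cube contributes its full rectangle (perimeter 50.00 mm); (whole slice rotated 80° about Z — lengths, areas and connectivity unchanged). Overall, the cross-section is a single solid region. Total boundary length (outer) = 50.00 mm.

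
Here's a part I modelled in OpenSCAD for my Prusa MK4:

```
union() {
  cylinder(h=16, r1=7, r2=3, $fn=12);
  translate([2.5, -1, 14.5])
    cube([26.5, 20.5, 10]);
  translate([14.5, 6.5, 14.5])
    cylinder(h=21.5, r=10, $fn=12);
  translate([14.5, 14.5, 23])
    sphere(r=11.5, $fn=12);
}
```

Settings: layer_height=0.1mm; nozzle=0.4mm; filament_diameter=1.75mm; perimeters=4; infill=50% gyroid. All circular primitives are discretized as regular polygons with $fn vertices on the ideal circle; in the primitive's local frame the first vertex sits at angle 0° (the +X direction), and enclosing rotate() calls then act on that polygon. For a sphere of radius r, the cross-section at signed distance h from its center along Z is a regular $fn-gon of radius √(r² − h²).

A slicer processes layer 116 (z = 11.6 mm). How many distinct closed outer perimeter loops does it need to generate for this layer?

2

At z = 11.6 mm: the cone: at t=0.725 of its height the radius interpolates to r₁+(r₂−r₁)t = 4.100, giving a regular 12-gon of that circumradius; the cube at (2.5, -1) does not reach this height (z outside [14.5, 24.5]); the cylinder at (14.5, 6.5) is not intersected at this z (z outside [14.5, 36]); the r=11.5 sphere at (14.5, 14.5) contributes a regular 12-gon of circumradius √(11.5²−11.4²) = 1.513; Combining (union): the 2 present regions are separate (no shared area or edge), so areas and boundary lengths simply add and each stays a separate island — 2 connected regions. The result has 2 disconnected regions.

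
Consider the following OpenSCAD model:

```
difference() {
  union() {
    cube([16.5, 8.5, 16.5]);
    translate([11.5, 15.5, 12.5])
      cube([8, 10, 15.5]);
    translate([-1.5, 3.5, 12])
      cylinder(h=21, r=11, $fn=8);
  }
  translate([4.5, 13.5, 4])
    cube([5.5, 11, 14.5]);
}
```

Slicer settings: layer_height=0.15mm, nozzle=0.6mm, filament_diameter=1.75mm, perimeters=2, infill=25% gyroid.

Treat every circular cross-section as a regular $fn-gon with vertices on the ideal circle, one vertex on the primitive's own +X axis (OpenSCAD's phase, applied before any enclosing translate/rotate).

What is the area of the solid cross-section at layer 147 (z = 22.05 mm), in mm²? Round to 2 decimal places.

At z = 22.05 mm: the cube is absent (z outside [0, 16.5]); the cube at (11.5, 15.5) (footprint 8×10) is included at this height (area 80.00 mm²); the cylinder at (-1.5, 3.5): section is a regular 8-gon, circumradius r=11 (area = (8/2)·11.000²·sin(360°/8) = 342.24 mm²); Combining (union): the 2 present regions are separate (no shared area or edge), so areas and boundary lengths simply add and each stays a separate island — area = 422.24 mm²; the cube at (4.5, 13.5) does not reach this height (z outside [4, 18.5]); Subtracting the remaining from the first: none of the subtracted shapes is present at this height, so that combined region is unchanged — area = 422.24 mm². Overall, the cross-section has 2 separate islands. Net area = 422.24 mm².

422.24 mm²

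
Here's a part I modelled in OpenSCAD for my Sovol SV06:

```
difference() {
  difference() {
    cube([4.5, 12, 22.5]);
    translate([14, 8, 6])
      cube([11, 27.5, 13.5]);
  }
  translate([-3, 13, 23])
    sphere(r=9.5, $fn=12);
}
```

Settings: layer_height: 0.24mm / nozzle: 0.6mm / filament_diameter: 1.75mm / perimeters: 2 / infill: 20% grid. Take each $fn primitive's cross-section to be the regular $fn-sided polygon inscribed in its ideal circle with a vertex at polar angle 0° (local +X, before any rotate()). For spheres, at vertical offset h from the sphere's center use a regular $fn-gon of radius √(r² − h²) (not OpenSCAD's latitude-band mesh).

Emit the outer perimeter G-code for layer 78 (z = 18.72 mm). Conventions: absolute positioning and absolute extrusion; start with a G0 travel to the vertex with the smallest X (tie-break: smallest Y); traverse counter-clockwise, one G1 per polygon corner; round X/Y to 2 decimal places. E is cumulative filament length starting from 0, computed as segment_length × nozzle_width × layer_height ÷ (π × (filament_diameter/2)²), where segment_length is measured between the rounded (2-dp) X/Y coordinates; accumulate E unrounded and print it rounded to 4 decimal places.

At z = 18.72 mm: the cube is present — its section is the full 4.5×12 rectangle; the 11×27.5 cube at (14, 8) contributes its full rectangle; Subtracting the remaining from the first: starting from the 4.5×12 cube, the 11×27.5 cube at (14, 8) misses the remaining region (no effect) — 1 connected region; the sphere at (-3, 13): section is a regular 12-gon, circumradius = √(r²−h²) = √(9.5²−4.28²) = 8.481; Taking the first minus the rest: starting from that combined region, the r=9.5 sphere at (-3, 13) partially overlaps it — only the 23.41 mm² overlap (of its 215.79 mm²) is removed, clipping the outline — 1 connected region. The outline is a single polygon with 6 vertices. Extrusion per mm of travel: 0.6 × 0.24 / (π × 0.875²) = 0.059868. Accumulating E over each segment gives final E = 1.5225.

G0 X0.00 Y0.00 Z18.72
G1 X4.50 Y0.00 E0.2694
G1 X4.50 Y9.34 E0.8286
G1 X4.34 Y8.76 E0.8646
G1 X1.24 Y5.66 E1.1271
G1 X0.00 Y5.32 E1.2040
G1 X0.00 Y0.00 E1.5225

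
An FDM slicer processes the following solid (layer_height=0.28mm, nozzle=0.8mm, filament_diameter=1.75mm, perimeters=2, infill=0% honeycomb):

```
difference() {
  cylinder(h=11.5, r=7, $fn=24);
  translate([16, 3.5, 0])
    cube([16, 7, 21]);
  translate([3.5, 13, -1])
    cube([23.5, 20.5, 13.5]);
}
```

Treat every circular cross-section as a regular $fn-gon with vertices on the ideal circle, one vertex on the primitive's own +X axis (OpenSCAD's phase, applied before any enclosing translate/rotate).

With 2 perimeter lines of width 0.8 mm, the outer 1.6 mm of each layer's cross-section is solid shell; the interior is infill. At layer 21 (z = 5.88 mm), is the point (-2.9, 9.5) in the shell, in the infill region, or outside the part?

outside

At z = 5.88 mm: the cylinder: section is a regular 24-gon, circumradius r=7; the cube at (16, 3.5) (footprint 16×7) is included at this height; the cube at (3.5, 13) is present — its section is the full 23.5×20.5 rectangle; After the difference (first − rest): starting from the r=7 cylinder, the 16×7 cube at (16, 3.5) misses the remaining region (no effect); the 23.5×20.5 cube at (3.5, 13) misses the remaining region (no effect) — 1 connected region. Overall, the cross-section is a single solid region. The nearest boundary edge runs (-3.50, 6.06)→(-1.81, 6.76); distance from the point to it = 2.95 mm. The point is not inside any of the regions above, so it lies outside the cross-section (2.95 mm from the nearest boundary).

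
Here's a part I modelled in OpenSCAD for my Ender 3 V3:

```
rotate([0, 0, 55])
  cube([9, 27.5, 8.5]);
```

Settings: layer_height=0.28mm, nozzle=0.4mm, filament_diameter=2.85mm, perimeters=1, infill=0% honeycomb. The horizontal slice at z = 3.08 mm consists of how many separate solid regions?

1

At z = 3.08 mm: the 9×27.5 cube contributes its full rectangle; (whole slice rotated 55° about Z — lengths, areas and connectivity unchanged). The result has 1 disconnected region.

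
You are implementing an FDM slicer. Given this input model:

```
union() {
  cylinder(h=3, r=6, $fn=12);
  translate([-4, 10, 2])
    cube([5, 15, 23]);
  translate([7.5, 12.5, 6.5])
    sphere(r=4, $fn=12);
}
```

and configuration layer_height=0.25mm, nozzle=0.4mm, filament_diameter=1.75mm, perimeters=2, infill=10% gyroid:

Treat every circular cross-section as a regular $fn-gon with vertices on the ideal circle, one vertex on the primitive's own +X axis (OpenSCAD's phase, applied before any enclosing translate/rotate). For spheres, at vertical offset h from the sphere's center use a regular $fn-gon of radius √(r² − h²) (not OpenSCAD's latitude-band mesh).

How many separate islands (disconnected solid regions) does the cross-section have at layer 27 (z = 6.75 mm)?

2

At z = 6.75 mm: the cylinder is absent (z outside [0, 3]); the cube at (-4, 10) is present — its section is the full 5×15 rectangle; the r=4 sphere at (7.5, 12.5) slices to a regular 12-gon of circumradius 3.992 (√(r²−h²) with h=0.25 from center); Taking the union: the 2 present regions are separate (no shared area or edge), so areas and boundary lengths simply add and each stays a separate island — 2 connected regions. Overall, the cross-section has 2 separate islands. Island count = 2.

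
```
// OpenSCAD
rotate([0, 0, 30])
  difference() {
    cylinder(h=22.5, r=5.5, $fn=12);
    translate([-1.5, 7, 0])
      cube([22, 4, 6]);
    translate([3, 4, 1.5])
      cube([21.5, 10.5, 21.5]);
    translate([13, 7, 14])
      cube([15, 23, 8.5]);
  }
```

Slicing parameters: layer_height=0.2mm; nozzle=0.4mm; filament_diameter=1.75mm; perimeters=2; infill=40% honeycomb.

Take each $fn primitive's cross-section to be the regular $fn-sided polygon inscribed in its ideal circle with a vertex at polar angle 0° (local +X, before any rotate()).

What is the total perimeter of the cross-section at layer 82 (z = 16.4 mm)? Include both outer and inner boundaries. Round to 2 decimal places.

At z = 16.4 mm: the r=5.5 cylinder gives a regular 12-gon of circumradius 5.5 (constant along its height) (perimeter = 2·12·5.500·sin(180°/12) = 34.16 mm); the cube at (-1.5, 7) is absent (z outside [0, 6]); the cube at (3, 4) is present — its section is the full 21.5×10.5 rectangle (perimeter 64.00 mm); the cube at (13, 7) (footprint 15×23) is included at this height (perimeter 76.00 mm); After the difference (first − rest): starting from the r=5.5 cylinder, the 21.5×10.5 cube at (3, 4) partially overlaps it — only the 0.13 mm² overlap (of its 225.75 mm²) is removed, clipping the outline; the 15×23 cube at (13, 7) misses the remaining region (no effect) — boundary = 34.46 mm; (rotated 30° about Z; rotation is an isometry so areas/perimeters/island counts are preserved). Overall, the cross-section is a single solid region. Total boundary length (outer) = 34.46 mm.

34.46 mm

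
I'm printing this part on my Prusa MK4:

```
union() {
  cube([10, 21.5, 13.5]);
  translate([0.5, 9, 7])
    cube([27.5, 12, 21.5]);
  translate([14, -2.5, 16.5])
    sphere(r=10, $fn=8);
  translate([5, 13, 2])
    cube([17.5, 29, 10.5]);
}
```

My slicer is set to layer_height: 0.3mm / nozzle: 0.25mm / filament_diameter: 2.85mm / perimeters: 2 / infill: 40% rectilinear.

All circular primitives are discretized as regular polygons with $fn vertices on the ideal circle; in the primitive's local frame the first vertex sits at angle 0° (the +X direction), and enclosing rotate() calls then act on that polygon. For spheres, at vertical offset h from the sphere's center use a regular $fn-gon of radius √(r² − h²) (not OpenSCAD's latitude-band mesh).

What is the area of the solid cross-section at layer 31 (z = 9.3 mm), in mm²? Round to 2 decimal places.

At z = 9.3 mm: the 10×21.5 cube contributes its full rectangle (area 215.00 mm²); the cube at (0.5, 9) is present — its section is the full 27.5×12 rectangle (area 330.00 mm²); the r=10 sphere at (14, -2.5) slices to a regular 8-gon of circumradius 6.940 (√(r²−h²) with h=7.2 from center) (area = (8/2)·6.940²·sin(360°/8) = 136.22 mm²); the cube at (5, 13) is present — its section is the full 17.5×29 rectangle (area 507.50 mm²); Merging all regions: the regions partially overlap — summed areas 1188.72 mm² minus the doubly-counted overlap 260.05 mm² gives 928.66 mm² — area = 928.66 mm². Overall, the cross-section is a single solid region. Net area = 928.66 mm².

928.66 mm²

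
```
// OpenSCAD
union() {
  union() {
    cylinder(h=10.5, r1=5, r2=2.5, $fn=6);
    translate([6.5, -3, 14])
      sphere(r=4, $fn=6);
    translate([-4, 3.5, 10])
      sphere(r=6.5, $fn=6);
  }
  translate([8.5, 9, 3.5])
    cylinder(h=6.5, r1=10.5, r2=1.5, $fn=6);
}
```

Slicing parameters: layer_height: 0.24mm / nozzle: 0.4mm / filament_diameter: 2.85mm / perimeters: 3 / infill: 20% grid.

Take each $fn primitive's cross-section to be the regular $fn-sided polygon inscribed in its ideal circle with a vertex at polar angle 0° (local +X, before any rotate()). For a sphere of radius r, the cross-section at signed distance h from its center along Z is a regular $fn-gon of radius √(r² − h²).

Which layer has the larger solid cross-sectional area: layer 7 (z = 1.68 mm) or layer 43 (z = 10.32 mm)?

Layer 7 (z = 1.68): the cone: at t=0.160 of its height the radius interpolates to r₁+(r₂−r₁)t = 4.600, giving a regular 6-gon of that circumradius (area = (6/2)·4.600²·sin(360°/6) = 54.98 mm²); the sphere at (6.5, -3) does not reach this height (|z−center|=12.320 > r=4); the sphere at (-4, 3.5) is not intersected at this z (|z−center|=8.320 > r=6.5); Combining (union): only the cone is present, so the union is just that shape — area = 54.98 mm²; the cone at (8.5, 9) does not reach this height (z outside [3.5, 10]); Combining (union): only that combined region is present, so the union is just that shape — area = 54.98 mm². So its area = 54.98 mm². Layer 43 (z = 10.32): the cone: at t=0.983 of its height the radius interpolates to r₁+(r₂−r₁)t = 2.543, giving a regular 6-gon of that circumradius (area = (6/2)·2.543²·sin(360°/6) = 16.80 mm²); the r=4 sphere at (6.5, -3) contributes a regular 6-gon of circumradius √(4²−3.68²) = 1.568 (area = (6/2)·1.568²·sin(360°/6) = 6.39 mm²); the r=6.5 sphere at (-4, 3.5) contributes a regular 6-gon of circumradius √(6.5²−0.32²) = 6.492 (area = (6/2)·6.492²·sin(360°/6) = 109.50 mm²); Combining (union): the regions partially overlap — summed areas 132.69 mm² minus the doubly-counted overlap 10.34 mm² gives 122.35 mm² — area = 122.35 mm²; the cone at (8.5, 9) is not intersected at this z (z outside [3.5, 10]); Combining (union): only that combined region is present, so the union is just that shape — area = 122.35 mm². So its area = 122.35 mm². Layer 43 is larger (122.35 vs 54.98 mm²).

layer 43 (z = 10.32 mm)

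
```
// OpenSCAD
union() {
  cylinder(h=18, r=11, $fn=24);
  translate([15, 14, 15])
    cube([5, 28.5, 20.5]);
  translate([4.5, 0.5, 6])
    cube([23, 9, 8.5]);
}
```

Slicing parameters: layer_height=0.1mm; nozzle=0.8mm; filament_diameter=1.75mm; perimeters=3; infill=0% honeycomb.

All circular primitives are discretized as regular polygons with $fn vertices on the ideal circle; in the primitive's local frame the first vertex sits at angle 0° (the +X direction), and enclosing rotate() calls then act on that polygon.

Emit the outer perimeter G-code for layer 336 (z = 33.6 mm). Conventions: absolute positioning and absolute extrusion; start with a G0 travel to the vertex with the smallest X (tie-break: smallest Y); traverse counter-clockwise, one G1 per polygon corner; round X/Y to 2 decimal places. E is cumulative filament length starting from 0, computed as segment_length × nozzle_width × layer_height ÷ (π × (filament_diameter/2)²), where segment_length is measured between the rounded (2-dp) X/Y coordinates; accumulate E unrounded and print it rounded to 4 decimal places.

G0 X15.00 Y14.00 Z33.60
G1 X20.00 Y14.00 E0.1663
G1 X20.00 Y42.50 E1.1142
G1 X15.00 Y42.50 E1.2805
G1 X15.00 Y14.00 E2.2284

At z = 33.6 mm: the cylinder does not reach this height (z outside [0, 18]); the 5×28.5 cube at (15, 14) contributes its full rectangle; the cube at (4.5, 0.5) does not reach this height (z outside [6, 14.5]); Combining (union): only the 5×28.5 cube at (15, 14) is present, so the union is just that shape — 1 connected region. The outline is a single polygon with 4 vertices. Extrusion per mm of travel: 0.8 × 0.1 / (π × 0.875²) = 0.033260. Accumulating E over each segment gives final E = 2.2284.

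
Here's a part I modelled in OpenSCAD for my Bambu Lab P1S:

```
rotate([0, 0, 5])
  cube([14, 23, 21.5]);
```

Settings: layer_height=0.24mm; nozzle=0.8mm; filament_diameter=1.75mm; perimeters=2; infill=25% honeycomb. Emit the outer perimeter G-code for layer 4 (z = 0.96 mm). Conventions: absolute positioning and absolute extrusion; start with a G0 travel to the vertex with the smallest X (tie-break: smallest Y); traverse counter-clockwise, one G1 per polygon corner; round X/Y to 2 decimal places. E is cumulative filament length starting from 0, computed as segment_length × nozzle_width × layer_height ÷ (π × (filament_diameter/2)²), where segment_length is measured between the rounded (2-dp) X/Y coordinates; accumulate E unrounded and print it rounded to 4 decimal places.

G0 X-2.00 Y22.91 Z0.96
G1 X0.00 Y0.00 E1.8357
G1 X13.95 Y1.22 E2.9535
G1 X11.94 Y24.13 E4.7893
G1 X-2.00 Y22.91 E5.9063

At z = 0.96 mm: the 14×23 cube contributes its full rectangle; (whole slice rotated 5° about Z — lengths, areas and connectivity unchanged). The outline is a single polygon with 4 vertices. Extrusion per mm of travel: 0.8 × 0.24 / (π × 0.875²) = 0.079824. Accumulating E over each segment gives final E = 5.9063.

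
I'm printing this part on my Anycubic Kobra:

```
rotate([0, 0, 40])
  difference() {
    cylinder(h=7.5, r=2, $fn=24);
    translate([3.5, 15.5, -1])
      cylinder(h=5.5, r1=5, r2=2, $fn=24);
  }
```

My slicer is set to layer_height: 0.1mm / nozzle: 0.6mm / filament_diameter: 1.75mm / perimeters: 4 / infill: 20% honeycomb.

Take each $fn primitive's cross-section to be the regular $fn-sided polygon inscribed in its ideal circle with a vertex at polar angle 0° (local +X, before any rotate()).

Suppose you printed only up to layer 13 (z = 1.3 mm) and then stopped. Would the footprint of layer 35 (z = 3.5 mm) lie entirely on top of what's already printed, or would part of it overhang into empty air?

Compare the two slices. At z = 1.3: the cylinder: section is a regular 24-gon, circumradius r=2 (area = (24/2)·2.000²·sin(360°/24) = 12.42 mm²); the cone at (3.5, 15.5) contributes a regular 24-gon of circumradius 3.745 (interpolated between r1=5 and r2=2 at t=0.418) (area = (24/2)·3.745²·sin(360°/24) = 43.57 mm²); After the difference (first − rest): starting from the r=2 cylinder (12.42 mm²), the cone at (3.5, 15.5) misses the remaining region (no effect) — area = 12.42 mm²; (whole slice rotated 40° about Z — lengths, areas and connectivity unchanged). At z = 3.5: the r=2 cylinder contributes a regular 24-gon of circumradius 2 (area = (24/2)·2.000²·sin(360°/24) = 12.42 mm²); the cone at (3.5, 15.5) (r1=5→r2=2) has section circumradius 2.545 here — a regular 24-gon (area = (24/2)·2.545²·sin(360°/24) = 20.12 mm²); Taking the first minus the rest: starting from the r=2 cylinder (12.42 mm²), the cone at (3.5, 15.5) misses the remaining region (no effect) — area = 12.42 mm²; (whole slice rotated 40° about Z — lengths, areas and connectivity unchanged). Checking containment: the cross-section at z = 3.5 is a subset of the cross-section at z = 1.3.

entirely on top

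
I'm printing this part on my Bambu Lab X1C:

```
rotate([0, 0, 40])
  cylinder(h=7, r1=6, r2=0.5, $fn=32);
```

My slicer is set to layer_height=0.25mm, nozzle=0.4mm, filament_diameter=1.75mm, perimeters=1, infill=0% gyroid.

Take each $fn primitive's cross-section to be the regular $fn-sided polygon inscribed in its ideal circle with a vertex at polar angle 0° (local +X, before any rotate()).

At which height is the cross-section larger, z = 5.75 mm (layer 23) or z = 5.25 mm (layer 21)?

Layer 23 (z = 5.75): the cone contributes a regular 32-gon of circumradius 1.482 (interpolated between r1=6 and r2=0.5 at t=0.821) (area = (32/2)·1.482²·sin(360°/32) = 6.86 mm²); (rotated 40° about Z; rotation is an isometry so areas/perimeters/island counts are preserved). So its area = 6.86 mm². Layer 21 (z = 5.25): the cone contributes a regular 32-gon of circumradius 1.875 (interpolated between r1=6 and r2=0.5 at t=0.750) (area = (32/2)·1.875²·sin(360°/32) = 10.97 mm²); (whole slice rotated 40° about Z — lengths, areas and connectivity unchanged). So its area = 10.97 mm². Layer 21 is larger (10.97 vs 6.86 mm²).

layer 21 (z = 5.25 mm)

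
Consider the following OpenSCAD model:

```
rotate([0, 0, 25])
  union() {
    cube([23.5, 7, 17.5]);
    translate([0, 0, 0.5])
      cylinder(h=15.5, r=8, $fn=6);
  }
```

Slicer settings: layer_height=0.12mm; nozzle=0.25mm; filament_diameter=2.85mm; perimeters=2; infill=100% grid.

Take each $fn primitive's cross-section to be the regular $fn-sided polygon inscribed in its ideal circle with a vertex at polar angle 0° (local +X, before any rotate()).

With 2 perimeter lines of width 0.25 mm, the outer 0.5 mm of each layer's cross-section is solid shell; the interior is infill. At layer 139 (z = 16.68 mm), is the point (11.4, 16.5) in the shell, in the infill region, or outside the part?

At z = 16.68 mm: the cube (footprint 23.5×7) is included at this height; the cylinder does not reach this height (z outside [0.5, 16]); Merging all regions: only the 23.5×7 cube is present, so the union is just that shape — 1 connected region; (rotated 25° about Z; rotation is an isometry so areas/perimeters/island counts are preserved). Overall, the cross-section is a single solid region. Undo the 25° rotation: the query point maps to (17.305, 10.136) in the un-rotated model frame. The nearest boundary edge runs (23.50, 7.00)→(0.00, 7.00); distance from the point to it = 3.14 mm. The point is not inside any of the regions above, so it lies outside the cross-section (3.14 mm from the nearest boundary).

outside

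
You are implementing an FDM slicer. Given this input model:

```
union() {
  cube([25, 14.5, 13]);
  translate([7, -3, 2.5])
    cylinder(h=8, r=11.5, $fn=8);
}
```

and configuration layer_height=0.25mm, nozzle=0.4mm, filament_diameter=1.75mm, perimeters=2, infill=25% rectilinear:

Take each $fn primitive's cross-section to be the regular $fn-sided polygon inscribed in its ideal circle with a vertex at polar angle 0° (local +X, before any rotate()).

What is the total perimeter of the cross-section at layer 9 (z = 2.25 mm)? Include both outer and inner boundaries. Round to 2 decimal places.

79.00 mm

At z = 2.25 mm: the cube (footprint 25×14.5) is included at this height (perimeter 79.00 mm); the cylinder at (7, -3) is not intersected at this z (z outside [2.5, 10.5]); Combining (union): only the 25×14.5 cube is present, so the union is just that shape — boundary = 79.00 mm. Overall, the cross-section is a single solid region. Total boundary length (outer) = 79.00 mm.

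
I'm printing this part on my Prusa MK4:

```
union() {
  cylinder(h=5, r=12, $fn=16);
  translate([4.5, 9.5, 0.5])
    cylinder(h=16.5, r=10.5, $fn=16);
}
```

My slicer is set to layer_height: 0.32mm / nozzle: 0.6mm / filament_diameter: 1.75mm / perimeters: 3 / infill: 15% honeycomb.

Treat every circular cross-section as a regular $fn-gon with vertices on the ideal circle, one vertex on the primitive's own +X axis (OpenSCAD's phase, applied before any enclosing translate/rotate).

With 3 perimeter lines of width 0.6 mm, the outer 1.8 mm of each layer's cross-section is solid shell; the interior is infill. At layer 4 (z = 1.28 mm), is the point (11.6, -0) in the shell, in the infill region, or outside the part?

shell

At z = 1.28 mm: the r=12 cylinder contributes a regular 16-gon of circumradius 12; the r=10.5 cylinder at (4.5, 9.5) contributes a regular 16-gon of circumradius 10.5; Merging all regions: the regions partially overlap (shared area 162.21 mm²), so overlapping operands fuse into one piece — 1 connected region. Overall, the cross-section is a single solid region. The nearest boundary edge runs (12.00, 0.00)→(11.09, -4.59); distance from the point to it = 0.39 mm. The point is inside the cross-section, 0.39 mm from the nearest boundary — within the 1.8 mm shell band (3 × 0.6).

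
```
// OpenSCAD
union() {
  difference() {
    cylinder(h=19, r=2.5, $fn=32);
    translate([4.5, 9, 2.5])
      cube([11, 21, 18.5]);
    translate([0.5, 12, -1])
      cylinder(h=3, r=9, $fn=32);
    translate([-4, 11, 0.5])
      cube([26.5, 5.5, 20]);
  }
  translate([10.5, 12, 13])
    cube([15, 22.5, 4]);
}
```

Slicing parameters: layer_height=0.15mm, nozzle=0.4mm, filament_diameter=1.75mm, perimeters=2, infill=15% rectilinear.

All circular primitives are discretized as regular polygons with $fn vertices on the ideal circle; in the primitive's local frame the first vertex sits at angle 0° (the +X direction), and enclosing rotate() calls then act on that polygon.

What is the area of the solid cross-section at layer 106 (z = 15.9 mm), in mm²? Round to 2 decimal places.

357.01 mm²

At z = 15.9 mm: the r=2.5 cylinder contributes a regular 32-gon of circumradius 2.5 (area = (32/2)·2.500²·sin(360°/32) = 19.51 mm²); the cube at (4.5, 9) (footprint 11×21) is included at this height (area 231.00 mm²); the cylinder at (0.5, 12) does not reach this height (z outside [-1, 2]); the cube at (-4, 11) (footprint 26.5×5.5) is included at this height (area 145.75 mm²); After the difference (first − rest): starting from the r=2.5 cylinder (19.51 mm²), the 11×21 cube at (4.5, 9) misses the remaining region (no effect); the 26.5×5.5 cube at (-4, 11) misses the remaining region (no effect) — area = 19.51 mm²; the cube at (10.5, 12) is present — its section is the full 15×22.5 rectangle (area 337.50 mm²); Combining (union): the 2 present regions are separate (no shared area or edge), so areas and boundary lengths simply add and each stays a separate island — area = 357.01 mm². Overall, the cross-section has 2 separate islands. Net area = 357.01 mm².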